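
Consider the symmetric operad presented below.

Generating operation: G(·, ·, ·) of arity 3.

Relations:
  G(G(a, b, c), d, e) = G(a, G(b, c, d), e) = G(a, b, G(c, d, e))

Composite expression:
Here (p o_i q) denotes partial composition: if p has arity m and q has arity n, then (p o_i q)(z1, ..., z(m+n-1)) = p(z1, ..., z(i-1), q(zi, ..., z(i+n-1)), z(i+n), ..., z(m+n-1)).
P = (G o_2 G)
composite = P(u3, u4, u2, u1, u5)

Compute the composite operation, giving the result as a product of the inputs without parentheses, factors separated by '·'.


u3 · u4 · u2 · u1 · u5

Every regrouping of G is equal, so read the u-inputs in written order.
G(u4, u2, u1) reduces to u4 · u2 · u1
G(u3, G(u4, u2, u1), u5) reduces to u3 · u4 · u2 · u1 · u5


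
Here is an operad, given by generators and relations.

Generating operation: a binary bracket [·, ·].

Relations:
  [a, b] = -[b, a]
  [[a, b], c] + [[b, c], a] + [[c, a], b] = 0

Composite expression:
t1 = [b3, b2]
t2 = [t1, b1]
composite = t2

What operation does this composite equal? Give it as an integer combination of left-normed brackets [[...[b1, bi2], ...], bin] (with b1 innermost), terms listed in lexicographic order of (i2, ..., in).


[[b1, b2], b3] - [[b1, b3], b2]

A multilinear Lie element is pinned by b1-initial words (b1 innermost).
Composite bracket: [[b3, b2], b1]
The bracket unfolds into 4 signed words via [a, b] = ab - ba (2^2 = 4).
The b1-initial words carry the normal form:
  from b1b2b3, sign +1: term +[[b1, b2], b3]
  from b1b3b2, sign -1: term -[[b1, b3], b2]


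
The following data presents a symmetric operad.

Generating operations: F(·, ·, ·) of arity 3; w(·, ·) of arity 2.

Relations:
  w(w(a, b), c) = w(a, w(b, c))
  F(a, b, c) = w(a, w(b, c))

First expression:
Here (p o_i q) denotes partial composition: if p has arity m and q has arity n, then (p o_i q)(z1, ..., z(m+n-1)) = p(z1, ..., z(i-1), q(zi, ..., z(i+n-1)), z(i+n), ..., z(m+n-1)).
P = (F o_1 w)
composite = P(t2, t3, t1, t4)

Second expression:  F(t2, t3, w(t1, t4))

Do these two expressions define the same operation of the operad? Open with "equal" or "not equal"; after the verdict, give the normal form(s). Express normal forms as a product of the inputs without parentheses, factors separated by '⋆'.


equal; both compose to t2 ⋆ t3 ⋆ t1 ⋆ t4

In normal form, the first expression is t2 ⋆ t3 ⋆ t1 ⋆ t4
In normal form, the second expression is t2 ⋆ t3 ⋆ t1 ⋆ t4
Same normal form: equal.


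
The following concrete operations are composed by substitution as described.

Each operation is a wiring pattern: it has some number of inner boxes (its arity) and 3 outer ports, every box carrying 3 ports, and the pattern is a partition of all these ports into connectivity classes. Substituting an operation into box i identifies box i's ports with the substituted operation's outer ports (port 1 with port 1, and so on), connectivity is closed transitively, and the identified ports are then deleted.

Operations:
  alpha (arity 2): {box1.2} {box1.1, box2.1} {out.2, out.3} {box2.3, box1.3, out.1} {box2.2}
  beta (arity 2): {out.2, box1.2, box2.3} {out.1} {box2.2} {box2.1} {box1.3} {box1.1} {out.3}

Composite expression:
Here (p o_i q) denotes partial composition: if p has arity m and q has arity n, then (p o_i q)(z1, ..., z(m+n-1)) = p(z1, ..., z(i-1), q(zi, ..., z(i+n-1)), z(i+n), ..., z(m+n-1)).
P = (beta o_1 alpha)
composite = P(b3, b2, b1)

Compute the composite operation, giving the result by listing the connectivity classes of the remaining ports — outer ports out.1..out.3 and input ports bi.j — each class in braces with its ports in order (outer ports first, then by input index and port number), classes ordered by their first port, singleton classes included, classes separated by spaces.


{out.1} {out.2, b1.3} {out.3} {b1.1} {b1.2} {b2.1, b3.1} {b2.2} {b2.3, b3.3} {b3.2}

Connectivity passes through glued beta-boundaries; trace each wire chain.
stage alpha: inputs (b3, b2), connectivity {out.1, b2.3, b3.3} {out.2, out.3} {b2.1, b3.1} {b2.2} {b3.2}, out.j its boundary
stage beta: inputs (b3, b2, b1), connectivity {out.1} {out.2, b1.3} {out.3} {b1.1} {b1.2} {b2.1, b3.1} {b2.2} {b2.3, b3.3} {b3.2}, out.j its boundary


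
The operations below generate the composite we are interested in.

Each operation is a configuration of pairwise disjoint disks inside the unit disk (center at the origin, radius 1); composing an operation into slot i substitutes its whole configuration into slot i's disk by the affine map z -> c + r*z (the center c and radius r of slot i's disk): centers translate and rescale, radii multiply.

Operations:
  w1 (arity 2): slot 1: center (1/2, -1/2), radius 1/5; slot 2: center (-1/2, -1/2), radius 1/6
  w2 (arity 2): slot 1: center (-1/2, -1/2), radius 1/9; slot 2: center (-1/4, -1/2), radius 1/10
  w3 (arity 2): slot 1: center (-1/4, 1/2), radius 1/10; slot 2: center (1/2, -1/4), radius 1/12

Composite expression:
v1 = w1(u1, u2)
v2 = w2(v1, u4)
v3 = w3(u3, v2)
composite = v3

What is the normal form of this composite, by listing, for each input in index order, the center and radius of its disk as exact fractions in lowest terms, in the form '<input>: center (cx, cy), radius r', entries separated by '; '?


Nesting under w3 composes maps z -> c + r*z down each u-path.
tracing u3 down its 1-map path: center (-1/4, 1/2), radius 1/10
tracing u1 down its 3-map path: center (25/54, -8/27), radius 1/540
tracing u2 down its 3-map path: center (49/108, -8/27), radius 1/648
tracing u4 down its 2-map path: center (23/48, -7/24), radius 1/120

u1: center (25/54, -8/27), radius 1/540; u2: center (49/108, -8/27), radius 1/648; u3: center (-1/4, 1/2), radius 1/10; u4: center (23/48, -7/24), radius 1/120


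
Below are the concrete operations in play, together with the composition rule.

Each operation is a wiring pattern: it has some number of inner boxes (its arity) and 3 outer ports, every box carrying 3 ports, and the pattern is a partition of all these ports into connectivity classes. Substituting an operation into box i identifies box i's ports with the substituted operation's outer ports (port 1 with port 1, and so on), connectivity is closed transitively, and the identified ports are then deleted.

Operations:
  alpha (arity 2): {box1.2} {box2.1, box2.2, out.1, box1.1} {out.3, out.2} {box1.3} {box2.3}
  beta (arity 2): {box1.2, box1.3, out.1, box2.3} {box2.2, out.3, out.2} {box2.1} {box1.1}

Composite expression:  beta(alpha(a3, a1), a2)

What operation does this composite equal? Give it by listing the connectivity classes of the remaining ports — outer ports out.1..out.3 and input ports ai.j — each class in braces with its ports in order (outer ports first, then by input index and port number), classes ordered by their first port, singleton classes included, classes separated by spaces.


{out.1, a2.3} {out.2, out.3, a2.2} {a1.1, a1.2, a3.1} {a1.3} {a2.1} {a3.2} {a3.3}


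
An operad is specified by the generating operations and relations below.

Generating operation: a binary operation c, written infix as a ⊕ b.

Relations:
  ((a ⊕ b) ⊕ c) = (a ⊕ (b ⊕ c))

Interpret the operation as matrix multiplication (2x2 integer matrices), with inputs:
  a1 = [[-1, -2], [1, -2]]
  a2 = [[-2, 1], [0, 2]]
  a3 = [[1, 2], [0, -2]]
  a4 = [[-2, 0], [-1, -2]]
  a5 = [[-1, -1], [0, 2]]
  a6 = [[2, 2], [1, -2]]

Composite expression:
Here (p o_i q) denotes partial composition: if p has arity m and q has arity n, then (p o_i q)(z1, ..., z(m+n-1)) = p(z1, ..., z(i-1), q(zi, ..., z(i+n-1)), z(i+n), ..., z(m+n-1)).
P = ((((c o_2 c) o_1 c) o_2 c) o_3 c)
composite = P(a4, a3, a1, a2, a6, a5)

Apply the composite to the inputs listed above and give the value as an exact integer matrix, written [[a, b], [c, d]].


(a1 ⊕ a2) = [[2, -5], [-2, -3]]
(a3 ⊕ (a1 ⊕ a2)) = [[-2, -11], [4, 6]]
(a4 ⊕ (a3 ⊕ (a1 ⊕ a2))) = [[4, 22], [-6, -1]]
(a6 ⊕ a5) = [[-2, 2], [-1, -5]]
((a4 ⊕ (a3 ⊕ (a1 ⊕ a2))) ⊕ (a6 ⊕ a5)) = [[-30, -102], [13, -7]]

[[-30, -102], [13, -7]]


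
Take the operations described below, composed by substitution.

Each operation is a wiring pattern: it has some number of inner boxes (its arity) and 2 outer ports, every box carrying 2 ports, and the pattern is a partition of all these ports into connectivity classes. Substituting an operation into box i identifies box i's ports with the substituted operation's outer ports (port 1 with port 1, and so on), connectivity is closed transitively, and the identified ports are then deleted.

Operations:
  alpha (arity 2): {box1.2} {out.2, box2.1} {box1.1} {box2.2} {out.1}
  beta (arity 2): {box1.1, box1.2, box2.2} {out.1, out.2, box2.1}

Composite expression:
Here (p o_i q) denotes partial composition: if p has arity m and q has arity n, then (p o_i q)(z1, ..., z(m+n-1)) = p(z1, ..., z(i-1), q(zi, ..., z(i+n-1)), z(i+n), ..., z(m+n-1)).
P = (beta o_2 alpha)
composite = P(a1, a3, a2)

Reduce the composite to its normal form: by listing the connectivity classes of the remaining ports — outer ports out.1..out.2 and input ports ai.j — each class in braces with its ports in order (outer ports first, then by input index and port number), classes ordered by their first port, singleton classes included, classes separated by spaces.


Treat the ports identified at beta as solder joints: merge, then drop.
composing alpha on (a3, a2), with out.j its own outer ports: {out.1} {out.2, a2.1} {a2.2} {a3.1} {a3.2}
composing beta on (a1, a3, a2), with out.j its own outer ports: {out.1, out.2} {a1.1, a1.2, a2.1} {a2.2} {a3.1} {a3.2}

{out.1, out.2} {a1.1, a1.2, a2.1} {a2.2} {a3.1} {a3.2}


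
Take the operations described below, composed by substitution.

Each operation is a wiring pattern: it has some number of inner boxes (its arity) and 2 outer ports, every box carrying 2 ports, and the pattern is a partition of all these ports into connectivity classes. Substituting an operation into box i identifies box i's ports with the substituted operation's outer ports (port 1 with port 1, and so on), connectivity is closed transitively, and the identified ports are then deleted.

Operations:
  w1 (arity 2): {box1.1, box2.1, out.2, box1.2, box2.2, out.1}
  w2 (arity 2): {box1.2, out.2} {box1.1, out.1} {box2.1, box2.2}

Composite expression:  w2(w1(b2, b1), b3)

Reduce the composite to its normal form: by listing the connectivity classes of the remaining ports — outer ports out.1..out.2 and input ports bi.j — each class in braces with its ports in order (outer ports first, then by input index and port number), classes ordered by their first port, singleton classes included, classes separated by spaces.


{out.1, out.2, b1.1, b1.2, b2.1, b2.2} {b3.1, b3.2}

Reachability decides: close wires over w2-identified ports.
the subtree at w1 composes to {out.1, out.2, b1.1, b1.2, b2.1, b2.2} on (b2, b1); out.j = own outer ports
the subtree at w2 composes to {out.1, out.2, b1.1, b1.2, b2.1, b2.2} {b3.1, b3.2} on (b2, b1, b3); out.j = own outer ports


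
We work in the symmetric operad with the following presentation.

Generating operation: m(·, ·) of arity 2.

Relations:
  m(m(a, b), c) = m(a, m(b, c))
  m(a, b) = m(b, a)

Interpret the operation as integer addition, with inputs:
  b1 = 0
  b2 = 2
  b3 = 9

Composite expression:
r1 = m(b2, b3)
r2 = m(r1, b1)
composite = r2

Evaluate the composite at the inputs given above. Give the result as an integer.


m(b2, b3) = 11
m(m(b2, b3), b1) = 11

11


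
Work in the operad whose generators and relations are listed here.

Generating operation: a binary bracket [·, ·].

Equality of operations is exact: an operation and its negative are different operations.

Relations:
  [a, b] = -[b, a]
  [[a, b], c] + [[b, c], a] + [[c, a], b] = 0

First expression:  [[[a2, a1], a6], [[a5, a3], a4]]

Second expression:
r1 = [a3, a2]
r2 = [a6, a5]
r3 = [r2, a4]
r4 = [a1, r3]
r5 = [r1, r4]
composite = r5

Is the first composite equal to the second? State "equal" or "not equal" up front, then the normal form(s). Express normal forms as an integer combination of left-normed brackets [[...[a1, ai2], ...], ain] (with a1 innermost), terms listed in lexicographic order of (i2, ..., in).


not equal — first [[[[[a1, a2], a6], a3], a5], a4] - [[[[[a1, a2], a6], a4], a3], a5] + [[[[[a1, a2], a6], a4], a5], a3] - [[[[[a1, a2], a6], a5], a3], a4], second [[[[[a1, a4], a5], a6], a2], a3] - [[[[[a1, a4], a5], a6], a3], a2] - [[[[[a1, a4], a6], a5], a2], a3] + [[[[[a1, a4], a6], a5], a3], a2] - [[[[[a1, a5], a6], a4], a2], a3] + [[[[[a1, a5], a6], a4], a3], a2] + [[[[[a1, a6], a5], a4], a2], a3] - [[[[[a1, a6], a5], a4], a3], a2]

The first expression reduces to [[[[[a1, a2], a6], a3], a5], a4] - [[[[[a1, a2], a6], a4], a3], a5] + [[[[[a1, a2], a6], a4], a5], a3] - [[[[[a1, a2], a6], a5], a3], a4]
The second expression reduces to [[[[[a1, a4], a5], a6], a2], a3] - [[[[[a1, a4], a5], a6], a3], a2] - [[[[[a1, a4], a6], a5], a2], a3] + [[[[[a1, a4], a6], a5], a3], a2] - [[[[[a1, a5], a6], a4], a2], a3] + [[[[[a1, a5], a6], a4], a3], a2] + [[[[[a1, a6], a5], a4], a2], a3] - [[[[[a1, a6], a5], a4], a3], a2]
No match — not equal.


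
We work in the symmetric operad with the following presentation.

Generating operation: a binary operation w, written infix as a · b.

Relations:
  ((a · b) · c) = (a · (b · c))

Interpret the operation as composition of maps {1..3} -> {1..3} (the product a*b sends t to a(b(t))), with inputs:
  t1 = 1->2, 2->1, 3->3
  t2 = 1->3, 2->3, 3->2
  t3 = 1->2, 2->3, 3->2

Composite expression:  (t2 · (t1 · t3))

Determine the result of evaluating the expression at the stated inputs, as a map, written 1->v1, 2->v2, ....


1->3, 2->2, 3->3

(t1 · t3) = 1->1, 2->3, 3->1
(t2 · (t1 · t3)) = 1->3, 2->2, 3->3


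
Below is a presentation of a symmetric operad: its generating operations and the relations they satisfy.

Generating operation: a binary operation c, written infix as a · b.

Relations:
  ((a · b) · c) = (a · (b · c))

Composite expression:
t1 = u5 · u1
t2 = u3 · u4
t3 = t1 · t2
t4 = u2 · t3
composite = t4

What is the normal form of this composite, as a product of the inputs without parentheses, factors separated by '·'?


Every regrouping of c is equal, so read the u-inputs in written order.
(u5 · u1) flattens to u5 · u1
(u3 · u4) flattens to u3 · u4
((u5 · u1) · (u3 · u4)) flattens to u5 · u1 · u3 · u4
(u2 · ((u5 · u1) · (u3 · u4))) flattens to u2 · u5 · u1 · u3 · u4

u2 · u5 · u1 · u3 · u4


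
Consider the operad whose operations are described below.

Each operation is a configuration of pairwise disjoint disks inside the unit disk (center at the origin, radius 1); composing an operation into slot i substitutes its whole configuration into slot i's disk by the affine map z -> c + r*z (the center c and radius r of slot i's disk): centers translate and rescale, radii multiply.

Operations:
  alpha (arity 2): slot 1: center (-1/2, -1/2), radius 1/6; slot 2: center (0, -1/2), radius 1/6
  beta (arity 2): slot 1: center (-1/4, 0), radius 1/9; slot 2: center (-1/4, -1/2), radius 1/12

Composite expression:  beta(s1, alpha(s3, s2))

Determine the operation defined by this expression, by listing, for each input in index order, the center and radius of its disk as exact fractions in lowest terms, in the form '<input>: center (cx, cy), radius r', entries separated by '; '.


Nesting under beta composes maps z -> c + r*z down each s-path.
input s1: composing its 1 substitution step yields center (-1/4, 0), radius 1/9
input s3: composing its 2 substitution steps yields center (-7/24, -13/24), radius 1/72
input s2: composing its 2 substitution steps yields center (-1/4, -13/24), radius 1/72

s1: center (-1/4, 0), radius 1/9; s2: center (-1/4, -13/24), radius 1/72; s3: center (-7/24, -13/24), radius 1/72


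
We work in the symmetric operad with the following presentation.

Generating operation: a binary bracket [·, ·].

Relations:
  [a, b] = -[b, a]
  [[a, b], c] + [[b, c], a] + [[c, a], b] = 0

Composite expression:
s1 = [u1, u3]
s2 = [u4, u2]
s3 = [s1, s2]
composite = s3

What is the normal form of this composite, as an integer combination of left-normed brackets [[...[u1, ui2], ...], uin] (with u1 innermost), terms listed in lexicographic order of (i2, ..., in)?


-[[[u1, u3], u2], u4] + [[[u1, u3], u4], u2]

Skip Jacobi rewriting: expand, keep u1-initial words, read off terms.
Composite bracket: [[u1, u3], [u4, u2]]
Each bracket splits as ab - ba, giving 8 signed words (2^3 = 8).
The u1-initial words carry the normal form:
  u1u3u2u4 (sign -1) contributes -[[[u1, u3], u2], u4]
  u1u3u4u2 (sign +1) contributes +[[[u1, u3], u4], u2]


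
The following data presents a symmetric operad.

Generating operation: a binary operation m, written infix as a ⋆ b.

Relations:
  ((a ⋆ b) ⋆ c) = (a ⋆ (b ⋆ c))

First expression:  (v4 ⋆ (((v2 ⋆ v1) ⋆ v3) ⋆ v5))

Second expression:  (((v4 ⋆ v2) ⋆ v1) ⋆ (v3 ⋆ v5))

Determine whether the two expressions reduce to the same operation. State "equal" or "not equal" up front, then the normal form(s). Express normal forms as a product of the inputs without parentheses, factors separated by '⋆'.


equal: each reduces to v4 ⋆ v2 ⋆ v1 ⋆ v3 ⋆ v5

In normal form, the first expression is v4 ⋆ v2 ⋆ v1 ⋆ v3 ⋆ v5
In normal form, the second expression is v4 ⋆ v2 ⋆ v1 ⋆ v3 ⋆ v5
The forms coincide; equal.


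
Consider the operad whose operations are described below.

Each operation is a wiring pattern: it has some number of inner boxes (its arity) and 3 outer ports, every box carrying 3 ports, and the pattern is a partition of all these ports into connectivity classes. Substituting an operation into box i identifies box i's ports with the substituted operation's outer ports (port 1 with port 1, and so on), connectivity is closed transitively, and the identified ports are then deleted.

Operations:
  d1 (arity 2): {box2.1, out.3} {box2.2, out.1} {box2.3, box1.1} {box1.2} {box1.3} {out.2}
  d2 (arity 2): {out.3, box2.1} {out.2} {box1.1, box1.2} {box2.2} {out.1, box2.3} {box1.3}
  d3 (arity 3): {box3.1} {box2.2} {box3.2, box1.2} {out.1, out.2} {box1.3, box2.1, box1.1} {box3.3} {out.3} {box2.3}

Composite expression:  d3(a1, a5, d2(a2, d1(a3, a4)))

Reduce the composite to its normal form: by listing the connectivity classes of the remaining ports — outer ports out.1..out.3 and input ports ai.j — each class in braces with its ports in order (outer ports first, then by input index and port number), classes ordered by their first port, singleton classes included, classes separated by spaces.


{out.1, out.2} {out.3} {a1.1, a1.3, a5.1} {a1.2} {a2.1, a2.2} {a2.3} {a3.1, a4.3} {a3.2} {a3.3} {a4.1} {a4.2} {a5.2} {a5.3}

Two ports join when wires chain via d3-identified ports.
composing d1 on (a3, a4), with out.j its own outer ports: {out.1, a4.2} {out.2} {out.3, a4.1} {a3.1, a4.3} {a3.2} {a3.3}
composing d2 on (a2, a3, a4), with out.j its own outer ports: {out.1, a4.1} {out.2} {out.3, a4.2} {a2.1, a2.2} {a2.3} {a3.1, a4.3} {a3.2} {a3.3}
composing d3 on (a1, a5, a2, a3, a4), with out.j its own outer ports: {out.1, out.2} {out.3} {a1.1, a1.3, a5.1} {a1.2} {a2.1, a2.2} {a2.3} {a3.1, a4.3} {a3.2} {a3.3} {a4.1} {a4.2} {a5.2} {a5.3}


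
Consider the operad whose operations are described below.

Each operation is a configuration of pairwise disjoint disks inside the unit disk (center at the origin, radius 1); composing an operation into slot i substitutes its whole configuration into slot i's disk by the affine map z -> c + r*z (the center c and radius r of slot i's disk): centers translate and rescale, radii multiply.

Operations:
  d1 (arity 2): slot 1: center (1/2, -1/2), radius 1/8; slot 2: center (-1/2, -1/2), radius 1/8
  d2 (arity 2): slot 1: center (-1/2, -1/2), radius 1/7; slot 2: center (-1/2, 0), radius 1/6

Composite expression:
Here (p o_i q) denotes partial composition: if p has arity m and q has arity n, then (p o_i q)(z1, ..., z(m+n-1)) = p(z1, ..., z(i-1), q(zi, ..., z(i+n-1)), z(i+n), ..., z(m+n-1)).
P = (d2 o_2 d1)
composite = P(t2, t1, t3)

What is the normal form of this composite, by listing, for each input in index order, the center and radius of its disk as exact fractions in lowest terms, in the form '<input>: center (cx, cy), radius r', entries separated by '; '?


t1: center (-5/12, -1/12), radius 1/48; t2: center (-1/2, -1/2), radius 1/7; t3: center (-7/12, -1/12), radius 1/48

Only the slot chain above each t matters under d2; compose those maps.
input t2: applying the 1 nested substitution gives center (-1/2, -1/2), radius 1/7
input t1: applying the 2 nested substitutions gives center (-5/12, -1/12), radius 1/48
input t3: applying the 2 nested substitutions gives center (-7/12, -1/12), radius 1/48


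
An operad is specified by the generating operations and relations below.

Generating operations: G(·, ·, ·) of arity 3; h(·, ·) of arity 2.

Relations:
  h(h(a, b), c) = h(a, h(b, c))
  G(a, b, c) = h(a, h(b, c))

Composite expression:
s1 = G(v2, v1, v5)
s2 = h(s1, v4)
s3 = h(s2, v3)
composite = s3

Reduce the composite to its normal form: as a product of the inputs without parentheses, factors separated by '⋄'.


v2 ⋄ v1 ⋄ v5 ⋄ v4 ⋄ v3

Key point: h is associative — brackets drop, the v-order remains.
G(v2, v1, v5) unparenthesizes to v2 ⋄ v1 ⋄ v5
h(G(v2, v1, v5), v4) unparenthesizes to v2 ⋄ v1 ⋄ v5 ⋄ v4
h(h(G(v2, v1, v5), v4), v3) unparenthesizes to v2 ⋄ v1 ⋄ v5 ⋄ v4 ⋄ v3


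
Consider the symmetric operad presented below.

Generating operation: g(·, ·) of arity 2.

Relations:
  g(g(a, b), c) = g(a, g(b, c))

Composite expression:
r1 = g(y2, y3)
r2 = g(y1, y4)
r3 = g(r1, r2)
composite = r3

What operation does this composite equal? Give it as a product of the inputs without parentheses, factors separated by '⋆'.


y2 ⋆ y3 ⋆ y1 ⋆ y4

Every regrouping of g is equal, so read the y-inputs in written order.
g(y2, y3) unparenthesizes to y2 ⋆ y3
g(y1, y4) unparenthesizes to y1 ⋆ y4
g(g(y2, y3), g(y1, y4)) unparenthesizes to y2 ⋆ y3 ⋆ y1 ⋆ y4


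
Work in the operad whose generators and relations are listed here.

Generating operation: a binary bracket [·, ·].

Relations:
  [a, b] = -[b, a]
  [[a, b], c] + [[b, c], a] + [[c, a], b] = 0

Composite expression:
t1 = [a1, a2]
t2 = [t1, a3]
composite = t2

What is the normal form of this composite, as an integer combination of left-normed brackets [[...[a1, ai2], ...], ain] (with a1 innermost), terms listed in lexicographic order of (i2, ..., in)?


Left-normed coefficients sit on the a1-initial expansion words.
Composite bracket: [[a1, a2], a3]
The bracket unfolds into 4 signed words via [a, b] = ab - ba (2^2 = 4).
The a1-initial words carry the normal form:
  from a1a2a3, sign +1: term +[[a1, a2], a3]

[[a1, a2], a3]


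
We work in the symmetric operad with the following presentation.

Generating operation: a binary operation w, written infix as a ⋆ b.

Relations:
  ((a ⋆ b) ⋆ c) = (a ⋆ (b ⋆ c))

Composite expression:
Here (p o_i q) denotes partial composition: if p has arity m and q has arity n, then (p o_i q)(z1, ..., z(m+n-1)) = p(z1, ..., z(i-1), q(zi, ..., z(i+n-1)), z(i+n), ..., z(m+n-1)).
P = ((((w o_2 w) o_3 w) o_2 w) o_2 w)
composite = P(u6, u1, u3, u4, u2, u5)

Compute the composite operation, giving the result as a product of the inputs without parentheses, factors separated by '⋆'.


Every regrouping of w is equal, so read the u-inputs in written order.
(u1 ⋆ u3) collapses to u1 ⋆ u3
((u1 ⋆ u3) ⋆ u4) collapses to u1 ⋆ u3 ⋆ u4
(u2 ⋆ u5) collapses to u2 ⋆ u5
(((u1 ⋆ u3) ⋆ u4) ⋆ (u2 ⋆ u5)) collapses to u1 ⋆ u3 ⋆ u4 ⋆ u2 ⋆ u5
(u6 ⋆ (((u1 ⋆ u3) ⋆ u4) ⋆ (u2 ⋆ u5))) collapses to u6 ⋆ u1 ⋆ u3 ⋆ u4 ⋆ u2 ⋆ u5

u6 ⋆ u1 ⋆ u3 ⋆ u4 ⋆ u2 ⋆ u5


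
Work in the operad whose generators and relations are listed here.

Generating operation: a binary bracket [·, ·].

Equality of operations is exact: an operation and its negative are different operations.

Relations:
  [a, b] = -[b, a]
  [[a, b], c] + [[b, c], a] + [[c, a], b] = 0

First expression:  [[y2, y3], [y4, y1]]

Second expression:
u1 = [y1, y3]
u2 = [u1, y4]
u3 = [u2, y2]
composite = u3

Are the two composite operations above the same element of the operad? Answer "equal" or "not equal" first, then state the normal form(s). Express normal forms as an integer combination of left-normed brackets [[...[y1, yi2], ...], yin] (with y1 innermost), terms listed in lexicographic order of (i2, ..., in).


not equal; the first gives [[[y1, y4], y2], y3] - [[[y1, y4], y3], y2] and the second [[[y1, y3], y4], y2]

In normal form, the first expression is [[[y1, y4], y2], y3] - [[[y1, y4], y3], y2]
In normal form, the second expression is [[[y1, y3], y4], y2]
The normal forms differ: not equal.


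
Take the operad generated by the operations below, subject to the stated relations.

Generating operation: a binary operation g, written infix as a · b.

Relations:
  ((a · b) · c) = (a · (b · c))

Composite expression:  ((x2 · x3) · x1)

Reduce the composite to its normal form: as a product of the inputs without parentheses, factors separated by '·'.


Under associativity of g, the answer is the x's in reading order.
(x2 · x3) spells out as x2 · x3
((x2 · x3) · x1) spells out as x2 · x3 · x1

x2 · x3 · x1


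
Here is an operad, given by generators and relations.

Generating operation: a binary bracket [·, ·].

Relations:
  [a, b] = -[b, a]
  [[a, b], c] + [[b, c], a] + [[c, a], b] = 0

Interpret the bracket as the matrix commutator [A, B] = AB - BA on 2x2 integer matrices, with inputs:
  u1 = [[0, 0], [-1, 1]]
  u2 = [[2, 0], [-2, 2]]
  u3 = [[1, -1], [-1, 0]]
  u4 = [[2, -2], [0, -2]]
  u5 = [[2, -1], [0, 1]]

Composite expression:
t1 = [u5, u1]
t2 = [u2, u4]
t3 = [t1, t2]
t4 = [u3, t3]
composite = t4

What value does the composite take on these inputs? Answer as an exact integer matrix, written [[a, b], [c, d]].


[[-16, 8], [-24, 16]]

[u5, u1] = [[1, -1], [1, -1]]
[u2, u4] = [[-4, 0], [-8, 4]]
[[u5, u1], [u2, u4]] = [[8, -8], [8, -8]]
[u3, [[u5, u1], [u2, u4]]] = [[-16, 8], [-24, 16]]


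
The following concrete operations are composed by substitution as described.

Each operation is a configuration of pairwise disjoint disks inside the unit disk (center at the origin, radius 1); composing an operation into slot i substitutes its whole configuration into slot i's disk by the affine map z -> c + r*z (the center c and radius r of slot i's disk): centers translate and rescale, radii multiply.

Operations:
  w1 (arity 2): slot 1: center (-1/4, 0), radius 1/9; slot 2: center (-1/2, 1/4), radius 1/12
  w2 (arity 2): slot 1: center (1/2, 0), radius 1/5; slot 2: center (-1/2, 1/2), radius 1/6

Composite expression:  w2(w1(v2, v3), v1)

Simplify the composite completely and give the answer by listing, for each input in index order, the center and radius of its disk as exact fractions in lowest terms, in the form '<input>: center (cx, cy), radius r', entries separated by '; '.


Each v-disk chains the slot maps above it in w2; radii multiply.
input v2: applying the 2 nested substitutions gives center (9/20, 0), radius 1/45
input v3: applying the 2 nested substitutions gives center (2/5, 1/20), radius 1/60
input v1: applying the 1 nested substitution gives center (-1/2, 1/2), radius 1/6

v1: center (-1/2, 1/2), radius 1/6; v2: center (9/20, 0), radius 1/45; v3: center (2/5, 1/20), radius 1/60


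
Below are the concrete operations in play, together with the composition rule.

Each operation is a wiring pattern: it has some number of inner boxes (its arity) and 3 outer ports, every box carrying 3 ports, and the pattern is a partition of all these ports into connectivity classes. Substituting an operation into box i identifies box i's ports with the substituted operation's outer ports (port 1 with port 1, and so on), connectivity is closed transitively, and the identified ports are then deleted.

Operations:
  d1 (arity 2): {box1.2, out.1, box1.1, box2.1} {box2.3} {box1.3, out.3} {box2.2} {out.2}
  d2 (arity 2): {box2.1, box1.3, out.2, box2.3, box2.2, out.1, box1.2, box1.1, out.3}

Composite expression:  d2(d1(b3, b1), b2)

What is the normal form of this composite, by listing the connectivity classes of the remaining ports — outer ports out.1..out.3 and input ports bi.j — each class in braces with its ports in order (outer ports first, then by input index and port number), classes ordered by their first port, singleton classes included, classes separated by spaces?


Two ports join when wires chain via d2-identified ports.
the subtree at d1 composes to {out.1, b1.1, b3.1, b3.2} {out.2} {out.3, b3.3} {b1.2} {b1.3} on (b3, b1); out.j = own outer ports
the subtree at d2 composes to {out.1, out.2, out.3, b1.1, b2.1, b2.2, b2.3, b3.1, b3.2, b3.3} {b1.2} {b1.3} on (b3, b1, b2); out.j = own outer ports

{out.1, out.2, out.3, b1.1, b2.1, b2.2, b2.3, b3.1, b3.2, b3.3} {b1.2} {b1.3}


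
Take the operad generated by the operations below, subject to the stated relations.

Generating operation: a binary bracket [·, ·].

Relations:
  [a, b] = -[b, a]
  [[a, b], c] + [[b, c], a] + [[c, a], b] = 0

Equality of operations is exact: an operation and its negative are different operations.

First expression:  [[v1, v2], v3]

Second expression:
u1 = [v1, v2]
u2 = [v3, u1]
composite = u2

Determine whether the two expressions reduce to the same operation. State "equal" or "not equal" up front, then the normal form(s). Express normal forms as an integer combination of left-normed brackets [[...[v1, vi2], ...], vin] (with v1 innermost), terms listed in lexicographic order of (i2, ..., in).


Reducing the first expression gives [[v1, v2], v3]
Reducing the second expression gives -[[v1, v2], v3]
Distinct normal forms: not equal.

not equal: they reduce to [[v1, v2], v3] and -[[v1, v2], v3]


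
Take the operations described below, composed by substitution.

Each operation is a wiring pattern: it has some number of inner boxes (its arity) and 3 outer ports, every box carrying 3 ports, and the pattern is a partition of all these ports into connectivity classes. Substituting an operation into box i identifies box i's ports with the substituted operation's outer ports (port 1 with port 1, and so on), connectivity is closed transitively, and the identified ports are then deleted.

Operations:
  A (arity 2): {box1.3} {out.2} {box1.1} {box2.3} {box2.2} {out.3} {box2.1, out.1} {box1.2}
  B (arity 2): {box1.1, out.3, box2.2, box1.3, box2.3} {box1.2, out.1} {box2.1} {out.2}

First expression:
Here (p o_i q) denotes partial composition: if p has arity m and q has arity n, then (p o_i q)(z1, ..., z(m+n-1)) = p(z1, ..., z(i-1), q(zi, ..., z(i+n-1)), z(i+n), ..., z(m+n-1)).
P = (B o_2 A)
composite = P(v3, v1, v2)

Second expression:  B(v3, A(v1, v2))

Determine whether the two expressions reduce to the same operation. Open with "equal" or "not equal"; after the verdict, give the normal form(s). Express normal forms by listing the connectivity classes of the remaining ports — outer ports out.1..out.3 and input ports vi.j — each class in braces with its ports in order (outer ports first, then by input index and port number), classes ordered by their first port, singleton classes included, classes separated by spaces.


equal — both sides give {out.1, v3.2} {out.2} {out.3, v3.1, v3.3} {v1.1} {v1.2} {v1.3} {v2.1} {v2.2} {v2.3}

Normal form of the first expression: {out.1, v3.2} {out.2} {out.3, v3.1, v3.3} {v1.1} {v1.2} {v1.3} {v2.1} {v2.2} {v2.3}
Normal form of the second expression: {out.1, v3.2} {out.2} {out.3, v3.1, v3.3} {v1.1} {v1.2} {v1.3} {v2.1} {v2.2} {v2.3}
The normal forms match — equal.


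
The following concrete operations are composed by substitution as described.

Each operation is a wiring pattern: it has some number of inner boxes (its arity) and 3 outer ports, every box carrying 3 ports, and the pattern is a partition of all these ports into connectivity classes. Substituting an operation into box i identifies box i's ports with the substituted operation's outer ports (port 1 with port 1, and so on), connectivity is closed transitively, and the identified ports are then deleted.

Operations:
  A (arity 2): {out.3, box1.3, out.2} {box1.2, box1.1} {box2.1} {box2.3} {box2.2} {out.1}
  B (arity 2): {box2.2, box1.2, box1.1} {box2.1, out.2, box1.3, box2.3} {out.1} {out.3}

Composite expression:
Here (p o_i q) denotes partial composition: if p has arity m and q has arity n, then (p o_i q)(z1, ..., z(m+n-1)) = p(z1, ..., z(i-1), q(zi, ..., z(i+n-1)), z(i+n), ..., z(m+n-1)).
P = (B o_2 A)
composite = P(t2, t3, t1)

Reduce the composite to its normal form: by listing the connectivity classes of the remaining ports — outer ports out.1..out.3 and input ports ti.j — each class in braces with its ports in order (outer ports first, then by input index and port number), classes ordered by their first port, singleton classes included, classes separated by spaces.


{out.1} {out.2, t2.1, t2.2, t2.3, t3.3} {out.3} {t1.1} {t1.2} {t1.3} {t3.1, t3.2}

Reachability decides: close wires over B-identified ports.
A over (t3, t1) gives {out.1} {out.2, out.3, t3.3} {t1.1} {t1.2} {t1.3} {t3.1, t3.2}, out.j being that stage's outer ports
B over (t2, t3, t1) gives {out.1} {out.2, t2.1, t2.2, t2.3, t3.3} {out.3} {t1.1} {t1.2} {t1.3} {t3.1, t3.2}, out.j being that stage's outer ports


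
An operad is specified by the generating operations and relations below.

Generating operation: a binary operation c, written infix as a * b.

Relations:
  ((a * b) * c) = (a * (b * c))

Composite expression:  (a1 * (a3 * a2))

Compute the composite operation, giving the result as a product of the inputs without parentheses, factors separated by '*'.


a1 * a3 * a2

Every regrouping of c is equal, so read the a-inputs in written order.
(a3 * a2) spells out as a3 * a2
(a1 * (a3 * a2)) spells out as a1 * a3 * a2


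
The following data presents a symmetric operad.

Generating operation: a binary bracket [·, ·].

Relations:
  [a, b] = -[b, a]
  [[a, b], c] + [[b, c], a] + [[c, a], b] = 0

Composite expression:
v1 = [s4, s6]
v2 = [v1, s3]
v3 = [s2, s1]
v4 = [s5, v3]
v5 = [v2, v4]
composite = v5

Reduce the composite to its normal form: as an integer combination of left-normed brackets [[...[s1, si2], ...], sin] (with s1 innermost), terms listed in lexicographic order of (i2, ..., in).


[[[[[s1, s2], s5], s3], s4], s6] - [[[[[s1, s2], s5], s3], s6], s4] - [[[[[s1, s2], s5], s4], s6], s3] + [[[[[s1, s2], s5], s6], s4], s3]

Antisymmetry and Jacobi reduce to s1-anchored left-normed brackets.
Composite bracket: [[[s4, s6], s3], [s5, [s2, s1]]]
Applying ab - ba throughout gives 32 signed words (2^5 = 32).
Only words starting with s1 matter:
  sign of s1s2s5s3s4s6 is +1, so it contributes +[[[[[s1, s2], s5], s3], s4], s6]
  sign of s1s2s5s3s6s4 is -1, so it contributes -[[[[[s1, s2], s5], s3], s6], s4]
  sign of s1s2s5s4s6s3 is -1, so it contributes -[[[[[s1, s2], s5], s4], s6], s3]
  sign of s1s2s5s6s4s3 is +1, so it contributes +[[[[[s1, s2], s5], s6], s4], s3]


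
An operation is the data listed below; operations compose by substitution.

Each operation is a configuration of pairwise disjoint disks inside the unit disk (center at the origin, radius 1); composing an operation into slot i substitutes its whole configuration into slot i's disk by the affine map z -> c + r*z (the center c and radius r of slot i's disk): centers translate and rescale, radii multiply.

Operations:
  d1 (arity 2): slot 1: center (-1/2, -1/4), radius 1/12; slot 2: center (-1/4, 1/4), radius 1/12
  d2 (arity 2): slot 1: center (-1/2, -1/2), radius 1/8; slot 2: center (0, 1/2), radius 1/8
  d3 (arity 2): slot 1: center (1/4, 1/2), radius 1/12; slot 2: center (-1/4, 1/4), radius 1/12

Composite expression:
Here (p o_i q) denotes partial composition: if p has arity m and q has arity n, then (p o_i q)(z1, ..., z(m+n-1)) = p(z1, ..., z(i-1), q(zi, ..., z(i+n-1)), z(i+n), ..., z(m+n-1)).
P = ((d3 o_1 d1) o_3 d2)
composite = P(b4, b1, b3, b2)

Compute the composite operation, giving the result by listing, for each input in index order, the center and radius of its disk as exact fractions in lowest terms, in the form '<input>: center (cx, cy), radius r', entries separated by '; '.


Only the slot chain above each b matters under d3; compose those maps.
b4 passes through 2 substitutions, ending at center (5/24, 23/48), radius 1/144
b1 passes through 2 substitutions, ending at center (11/48, 25/48), radius 1/144
b3 passes through 2 substitutions, ending at center (-7/24, 5/24), radius 1/96
b2 passes through 2 substitutions, ending at center (-1/4, 7/24), radius 1/96

b1: center (11/48, 25/48), radius 1/144; b2: center (-1/4, 7/24), radius 1/96; b3: center (-7/24, 5/24), radius 1/96; b4: center (5/24, 23/48), radius 1/144


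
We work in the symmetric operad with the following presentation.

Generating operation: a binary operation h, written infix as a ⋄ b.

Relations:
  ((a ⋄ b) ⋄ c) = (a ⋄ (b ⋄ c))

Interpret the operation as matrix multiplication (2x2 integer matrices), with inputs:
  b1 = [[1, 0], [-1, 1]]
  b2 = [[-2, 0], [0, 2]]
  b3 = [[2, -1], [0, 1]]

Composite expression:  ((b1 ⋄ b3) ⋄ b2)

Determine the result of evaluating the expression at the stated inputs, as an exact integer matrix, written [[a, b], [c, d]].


(b1 ⋄ b3) = [[2, -1], [-2, 2]]
((b1 ⋄ b3) ⋄ b2) = [[-4, -2], [4, 4]]

[[-4, -2], [4, 4]]


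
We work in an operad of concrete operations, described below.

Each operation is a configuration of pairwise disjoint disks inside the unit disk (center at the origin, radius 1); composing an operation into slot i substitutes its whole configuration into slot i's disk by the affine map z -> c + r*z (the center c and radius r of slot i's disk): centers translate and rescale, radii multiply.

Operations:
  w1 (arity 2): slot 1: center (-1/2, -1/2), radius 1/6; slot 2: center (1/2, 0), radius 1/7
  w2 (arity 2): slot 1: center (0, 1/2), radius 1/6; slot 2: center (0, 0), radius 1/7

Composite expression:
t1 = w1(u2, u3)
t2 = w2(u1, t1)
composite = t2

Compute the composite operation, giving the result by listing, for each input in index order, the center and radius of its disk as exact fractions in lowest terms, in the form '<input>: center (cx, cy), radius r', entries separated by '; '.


u1: center (0, 1/2), radius 1/6; u2: center (-1/14, -1/14), radius 1/42; u3: center (1/14, 0), radius 1/49

Each u-disk chains the slot maps above it in w2; radii multiply.
u1 passes through 1 substitution, ending at center (0, 1/2), radius 1/6
u2 passes through 2 substitutions, ending at center (-1/14, -1/14), radius 1/42
u3 passes through 2 substitutions, ending at center (1/14, 0), radius 1/49


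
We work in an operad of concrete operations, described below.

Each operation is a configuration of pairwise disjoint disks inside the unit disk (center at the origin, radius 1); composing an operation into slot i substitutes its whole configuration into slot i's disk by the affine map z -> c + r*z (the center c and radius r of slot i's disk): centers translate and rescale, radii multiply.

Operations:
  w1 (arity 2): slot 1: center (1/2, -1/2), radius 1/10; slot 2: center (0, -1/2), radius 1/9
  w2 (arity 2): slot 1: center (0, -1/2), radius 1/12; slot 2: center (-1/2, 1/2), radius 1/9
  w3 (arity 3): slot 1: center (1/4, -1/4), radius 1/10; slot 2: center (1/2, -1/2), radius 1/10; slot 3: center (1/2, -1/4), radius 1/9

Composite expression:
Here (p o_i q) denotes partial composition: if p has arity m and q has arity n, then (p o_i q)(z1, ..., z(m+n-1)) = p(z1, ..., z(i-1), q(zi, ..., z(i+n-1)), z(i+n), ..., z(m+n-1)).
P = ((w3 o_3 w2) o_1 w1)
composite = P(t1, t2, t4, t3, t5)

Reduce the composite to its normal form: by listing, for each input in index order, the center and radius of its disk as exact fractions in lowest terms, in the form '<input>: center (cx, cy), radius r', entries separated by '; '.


t1: center (3/10, -3/10), radius 1/100; t2: center (1/4, -3/10), radius 1/90; t3: center (1/2, -11/36), radius 1/108; t4: center (1/2, -1/2), radius 1/10; t5: center (4/9, -7/36), radius 1/81

Affine substitution under w3: radii multiply and t-centers shift.
for t1, the 2-step affine chain lands on center (3/10, -3/10), radius 1/100
for t2, the 2-step affine chain lands on center (1/4, -3/10), radius 1/90
for t4, the 1-step affine chain lands on center (1/2, -1/2), radius 1/10
for t3, the 2-step affine chain lands on center (1/2, -11/36), radius 1/108
for t5, the 2-step affine chain lands on center (4/9, -7/36), radius 1/81
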